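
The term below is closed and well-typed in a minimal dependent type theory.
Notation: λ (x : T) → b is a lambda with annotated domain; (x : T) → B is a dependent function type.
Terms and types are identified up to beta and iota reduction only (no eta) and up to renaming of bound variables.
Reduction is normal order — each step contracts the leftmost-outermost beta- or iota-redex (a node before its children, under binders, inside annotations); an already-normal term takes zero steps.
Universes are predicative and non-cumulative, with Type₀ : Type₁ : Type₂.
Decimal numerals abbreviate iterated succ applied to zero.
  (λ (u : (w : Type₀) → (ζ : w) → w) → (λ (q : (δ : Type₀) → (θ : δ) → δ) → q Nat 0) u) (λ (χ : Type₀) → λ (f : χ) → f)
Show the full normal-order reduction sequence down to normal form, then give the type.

normal-order reduction:
  (λ (u : (w : Type₀) → (ζ : w) → w) → (λ (q : (δ : Type₀) → (θ : δ) → δ) → q Nat 0) u) (λ (χ : Type₀) → λ (f : χ) → f)
  ~> (λ (u : (w : Type₀) → (ζ : w) → w) → u Nat 0) (λ (q : Type₀) → λ (δ : q) → δ)
  ~> (λ (u : Type₀) → λ (w : u) → w) Nat 0
  ~> (λ (u : Nat) → u) 0
  ~> 0
the term's type:
  Nat


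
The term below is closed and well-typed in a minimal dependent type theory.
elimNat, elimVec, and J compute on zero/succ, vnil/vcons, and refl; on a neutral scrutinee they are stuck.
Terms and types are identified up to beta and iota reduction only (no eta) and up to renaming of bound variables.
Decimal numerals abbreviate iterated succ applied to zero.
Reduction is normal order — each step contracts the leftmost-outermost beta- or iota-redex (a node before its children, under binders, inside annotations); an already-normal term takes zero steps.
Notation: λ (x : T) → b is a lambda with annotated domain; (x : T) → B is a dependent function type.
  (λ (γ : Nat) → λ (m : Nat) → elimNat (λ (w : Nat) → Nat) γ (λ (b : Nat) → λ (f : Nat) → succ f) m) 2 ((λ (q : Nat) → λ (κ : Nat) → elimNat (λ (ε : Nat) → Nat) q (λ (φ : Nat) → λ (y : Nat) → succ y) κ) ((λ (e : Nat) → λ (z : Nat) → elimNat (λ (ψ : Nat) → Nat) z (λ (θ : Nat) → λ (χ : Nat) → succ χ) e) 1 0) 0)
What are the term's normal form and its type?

reduced normal form:
  3
inferred type:
  Nat


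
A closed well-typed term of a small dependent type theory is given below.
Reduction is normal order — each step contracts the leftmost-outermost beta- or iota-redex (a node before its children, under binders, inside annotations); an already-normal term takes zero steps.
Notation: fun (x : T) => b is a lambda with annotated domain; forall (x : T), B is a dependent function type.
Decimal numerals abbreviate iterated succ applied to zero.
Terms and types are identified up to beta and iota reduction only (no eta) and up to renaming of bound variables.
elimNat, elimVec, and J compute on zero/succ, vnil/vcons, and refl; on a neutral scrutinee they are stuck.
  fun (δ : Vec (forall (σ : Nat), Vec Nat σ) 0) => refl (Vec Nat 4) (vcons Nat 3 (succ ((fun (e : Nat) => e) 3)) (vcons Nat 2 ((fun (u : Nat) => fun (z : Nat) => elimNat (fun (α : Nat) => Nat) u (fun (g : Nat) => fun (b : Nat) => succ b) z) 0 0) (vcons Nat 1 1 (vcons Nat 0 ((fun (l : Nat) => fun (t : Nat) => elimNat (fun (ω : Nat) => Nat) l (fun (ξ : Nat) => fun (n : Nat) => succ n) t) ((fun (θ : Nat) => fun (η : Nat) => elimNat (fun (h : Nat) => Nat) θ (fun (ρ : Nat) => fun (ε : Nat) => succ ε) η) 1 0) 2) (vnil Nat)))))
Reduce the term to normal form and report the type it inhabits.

reduced normal form:
  fun (δ : Vec (forall (σ : Nat), Vec Nat σ) 0) => refl (Vec Nat 4) (vcons Nat 3 4 (vcons Nat 2 0 (vcons Nat 1 1 (vcons Nat 0 3 (vnil Nat)))))
type:
  forall (δ : Vec (forall (σ : Nat), Vec Nat σ) 0), Eq (Vec Nat 4) (vcons Nat 3 4 (vcons Nat 2 0 (vcons Nat 1 1 (vcons Nat 0 3 (vnil Nat))))) (vcons Nat 3 4 (vcons Nat 2 0 (vcons Nat 1 1 (vcons Nat 0 3 (vnil Nat)))))
observation: normalization takes exactly 16 steps under the normal-order strategy.


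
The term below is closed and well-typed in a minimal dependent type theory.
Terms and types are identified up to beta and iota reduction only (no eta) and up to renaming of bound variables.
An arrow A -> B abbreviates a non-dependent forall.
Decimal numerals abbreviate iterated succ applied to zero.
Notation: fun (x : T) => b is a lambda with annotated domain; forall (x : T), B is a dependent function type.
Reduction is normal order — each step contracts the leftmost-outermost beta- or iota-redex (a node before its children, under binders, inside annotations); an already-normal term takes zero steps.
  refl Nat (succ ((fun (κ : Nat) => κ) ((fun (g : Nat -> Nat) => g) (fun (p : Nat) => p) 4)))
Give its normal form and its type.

reduced normal form:
  refl Nat 5
type:
  Eq Nat 5 5
observation: contracting a beta-redex first, the term normalizes in 3 steps.


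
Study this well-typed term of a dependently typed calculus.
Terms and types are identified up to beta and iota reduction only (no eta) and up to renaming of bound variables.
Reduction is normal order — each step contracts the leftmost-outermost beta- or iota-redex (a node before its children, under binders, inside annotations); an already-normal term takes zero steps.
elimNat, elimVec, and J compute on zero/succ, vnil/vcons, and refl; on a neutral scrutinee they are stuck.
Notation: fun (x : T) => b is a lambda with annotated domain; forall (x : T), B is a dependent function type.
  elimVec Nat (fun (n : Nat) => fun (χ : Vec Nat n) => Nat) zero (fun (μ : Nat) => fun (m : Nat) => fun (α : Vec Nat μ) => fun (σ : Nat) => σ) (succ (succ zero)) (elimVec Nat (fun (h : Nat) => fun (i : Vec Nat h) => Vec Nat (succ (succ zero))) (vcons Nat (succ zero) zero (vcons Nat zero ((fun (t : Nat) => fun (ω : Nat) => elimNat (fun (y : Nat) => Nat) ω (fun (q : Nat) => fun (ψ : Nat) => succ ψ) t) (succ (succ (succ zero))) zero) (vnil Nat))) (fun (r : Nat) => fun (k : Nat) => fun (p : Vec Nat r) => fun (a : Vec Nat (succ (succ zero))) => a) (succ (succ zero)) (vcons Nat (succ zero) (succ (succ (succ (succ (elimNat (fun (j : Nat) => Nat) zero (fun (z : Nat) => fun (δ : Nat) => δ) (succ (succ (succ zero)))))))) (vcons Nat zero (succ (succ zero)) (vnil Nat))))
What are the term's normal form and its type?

resulting normal form:
  zero
type:
  Nat


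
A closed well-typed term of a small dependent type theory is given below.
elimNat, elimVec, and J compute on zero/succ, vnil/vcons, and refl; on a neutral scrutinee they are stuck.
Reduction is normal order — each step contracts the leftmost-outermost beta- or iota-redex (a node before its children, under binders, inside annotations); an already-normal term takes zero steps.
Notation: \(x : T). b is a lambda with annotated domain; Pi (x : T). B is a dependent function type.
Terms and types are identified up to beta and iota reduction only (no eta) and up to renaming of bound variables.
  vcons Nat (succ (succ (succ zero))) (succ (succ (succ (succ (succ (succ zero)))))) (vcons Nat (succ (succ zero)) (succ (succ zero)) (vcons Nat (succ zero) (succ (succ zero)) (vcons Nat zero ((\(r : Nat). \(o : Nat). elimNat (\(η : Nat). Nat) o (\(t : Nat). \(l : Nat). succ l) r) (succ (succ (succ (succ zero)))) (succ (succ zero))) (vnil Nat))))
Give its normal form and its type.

reduced normal form:
  vcons Nat (succ (succ (succ zero))) (succ (succ (succ (succ (succ (succ zero)))))) (vcons Nat (succ (succ zero)) (succ (succ zero)) (vcons Nat (succ zero) (succ (succ zero)) (vcons Nat zero (succ (succ (succ (succ (succ (succ zero)))))) (vnil Nat))))
type:
  Vec Nat (succ (succ (succ (succ zero))))
observation: the term reaches its normal form after 15 normal-order steps.


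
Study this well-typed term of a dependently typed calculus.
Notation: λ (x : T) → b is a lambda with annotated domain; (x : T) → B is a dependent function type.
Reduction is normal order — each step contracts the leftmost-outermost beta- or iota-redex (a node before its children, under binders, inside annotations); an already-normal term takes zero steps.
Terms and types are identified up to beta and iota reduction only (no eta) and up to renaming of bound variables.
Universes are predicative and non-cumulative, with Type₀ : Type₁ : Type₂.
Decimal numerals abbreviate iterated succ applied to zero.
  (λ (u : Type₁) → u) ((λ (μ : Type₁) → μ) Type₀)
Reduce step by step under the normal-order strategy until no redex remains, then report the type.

reduction (normal order):
  (λ (u : Type₁) → u) ((λ (μ : Type₁) → μ) Type₀)
  ~> (λ (u : Type₁) → u) Type₀
  ~> Type₀
the term's type:
  Type₁


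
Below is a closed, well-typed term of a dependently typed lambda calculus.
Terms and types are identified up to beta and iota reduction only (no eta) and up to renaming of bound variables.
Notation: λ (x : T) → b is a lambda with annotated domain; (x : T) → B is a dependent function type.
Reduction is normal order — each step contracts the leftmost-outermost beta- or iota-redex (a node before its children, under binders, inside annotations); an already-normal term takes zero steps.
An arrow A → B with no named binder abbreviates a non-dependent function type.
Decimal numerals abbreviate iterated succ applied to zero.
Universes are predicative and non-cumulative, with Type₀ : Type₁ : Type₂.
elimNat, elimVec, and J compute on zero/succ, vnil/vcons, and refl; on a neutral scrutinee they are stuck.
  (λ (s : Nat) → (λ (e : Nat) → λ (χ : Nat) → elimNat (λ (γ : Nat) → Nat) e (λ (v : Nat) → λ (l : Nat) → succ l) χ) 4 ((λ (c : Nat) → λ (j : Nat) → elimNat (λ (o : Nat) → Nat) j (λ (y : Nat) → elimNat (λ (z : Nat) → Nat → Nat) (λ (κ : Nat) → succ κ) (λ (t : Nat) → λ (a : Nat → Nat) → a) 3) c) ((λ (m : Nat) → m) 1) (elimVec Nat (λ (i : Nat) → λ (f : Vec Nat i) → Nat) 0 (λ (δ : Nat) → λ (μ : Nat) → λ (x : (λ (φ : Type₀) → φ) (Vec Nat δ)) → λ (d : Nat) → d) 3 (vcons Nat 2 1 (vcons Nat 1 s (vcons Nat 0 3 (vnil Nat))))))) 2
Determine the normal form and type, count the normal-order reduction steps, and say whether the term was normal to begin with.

resulting normal form:
  5
the term's type:
  Nat
normal-order step count: 40
term was already normal: no
first redex: a beta-redex


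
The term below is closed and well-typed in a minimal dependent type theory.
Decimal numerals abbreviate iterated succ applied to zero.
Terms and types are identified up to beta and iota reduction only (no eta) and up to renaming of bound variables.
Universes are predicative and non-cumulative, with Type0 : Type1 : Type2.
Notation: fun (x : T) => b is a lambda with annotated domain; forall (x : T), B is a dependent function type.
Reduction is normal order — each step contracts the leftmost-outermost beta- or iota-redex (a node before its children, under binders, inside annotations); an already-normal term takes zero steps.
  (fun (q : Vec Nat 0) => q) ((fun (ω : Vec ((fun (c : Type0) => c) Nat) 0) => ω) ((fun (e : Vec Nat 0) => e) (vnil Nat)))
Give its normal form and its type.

normal form:
  vnil Nat
inferred type:
  Vec Nat 0


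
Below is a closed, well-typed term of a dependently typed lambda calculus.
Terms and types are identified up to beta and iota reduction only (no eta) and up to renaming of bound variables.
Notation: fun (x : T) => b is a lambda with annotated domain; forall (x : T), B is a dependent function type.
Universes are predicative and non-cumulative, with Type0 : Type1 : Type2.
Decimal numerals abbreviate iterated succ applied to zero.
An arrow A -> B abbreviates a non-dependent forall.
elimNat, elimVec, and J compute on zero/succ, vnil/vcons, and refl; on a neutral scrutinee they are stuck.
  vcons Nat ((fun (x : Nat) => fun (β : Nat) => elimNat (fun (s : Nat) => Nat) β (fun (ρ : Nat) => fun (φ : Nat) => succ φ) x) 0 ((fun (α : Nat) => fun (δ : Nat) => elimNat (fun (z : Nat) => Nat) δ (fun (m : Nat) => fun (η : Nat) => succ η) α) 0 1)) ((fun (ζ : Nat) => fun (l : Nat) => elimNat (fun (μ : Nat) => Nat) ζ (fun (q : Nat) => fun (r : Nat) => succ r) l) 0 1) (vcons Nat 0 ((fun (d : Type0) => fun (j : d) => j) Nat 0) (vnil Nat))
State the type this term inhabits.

type:
  Vec Nat 2


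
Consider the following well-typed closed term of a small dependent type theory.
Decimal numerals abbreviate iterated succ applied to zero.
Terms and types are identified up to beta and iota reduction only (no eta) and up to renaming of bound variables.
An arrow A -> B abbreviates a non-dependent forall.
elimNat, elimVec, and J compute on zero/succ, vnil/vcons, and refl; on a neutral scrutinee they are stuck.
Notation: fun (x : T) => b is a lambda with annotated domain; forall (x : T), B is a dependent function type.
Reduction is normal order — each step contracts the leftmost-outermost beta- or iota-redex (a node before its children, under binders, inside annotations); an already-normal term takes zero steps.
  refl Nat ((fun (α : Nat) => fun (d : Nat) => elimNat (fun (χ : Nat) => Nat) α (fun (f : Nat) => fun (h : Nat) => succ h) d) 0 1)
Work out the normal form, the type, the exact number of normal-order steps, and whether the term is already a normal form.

normal form:
  refl Nat 1
the term's type:
  Eq Nat 1 1
reduction steps (normal order): 6
already normal: no
first redex: a beta-redex


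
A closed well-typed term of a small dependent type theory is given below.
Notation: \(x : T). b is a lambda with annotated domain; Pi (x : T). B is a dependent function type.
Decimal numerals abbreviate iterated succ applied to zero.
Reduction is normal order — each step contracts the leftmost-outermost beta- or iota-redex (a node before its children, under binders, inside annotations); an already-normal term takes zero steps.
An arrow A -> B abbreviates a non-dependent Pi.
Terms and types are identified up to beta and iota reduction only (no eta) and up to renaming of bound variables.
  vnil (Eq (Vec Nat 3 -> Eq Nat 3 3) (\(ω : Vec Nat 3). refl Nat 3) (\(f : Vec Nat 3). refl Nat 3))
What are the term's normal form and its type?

reduced normal form:
  vnil (Eq (Vec Nat 3 -> Eq Nat 3 3) (\(ω : Vec Nat 3). refl Nat 3) (\(f : Vec Nat 3). refl Nat 3))
the term's type:
  Vec (Eq (Vec Nat 3 -> Eq Nat 3 3) (\(ω : Vec Nat 3). refl Nat 3) (\(f : Vec Nat 3). refl Nat 3)) 0
observation: the term is already in normal form.


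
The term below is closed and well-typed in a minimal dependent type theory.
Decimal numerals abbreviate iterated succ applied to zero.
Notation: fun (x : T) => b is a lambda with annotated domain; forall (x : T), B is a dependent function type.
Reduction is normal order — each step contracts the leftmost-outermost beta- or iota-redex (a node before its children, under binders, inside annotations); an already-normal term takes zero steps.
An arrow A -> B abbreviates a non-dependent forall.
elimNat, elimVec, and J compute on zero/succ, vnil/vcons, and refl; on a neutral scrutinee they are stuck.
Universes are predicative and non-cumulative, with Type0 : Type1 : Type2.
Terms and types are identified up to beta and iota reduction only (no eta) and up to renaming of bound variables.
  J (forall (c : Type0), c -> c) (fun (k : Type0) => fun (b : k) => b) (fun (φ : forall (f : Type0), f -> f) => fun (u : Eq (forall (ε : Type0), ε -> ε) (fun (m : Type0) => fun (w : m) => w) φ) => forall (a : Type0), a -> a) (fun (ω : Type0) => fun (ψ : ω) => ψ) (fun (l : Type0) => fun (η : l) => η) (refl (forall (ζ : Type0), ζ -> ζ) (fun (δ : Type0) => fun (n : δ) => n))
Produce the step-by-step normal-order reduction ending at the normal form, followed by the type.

reduction (normal order):
  J (forall (c : Type0), c -> c) (fun (k : Type0) => fun (b : k) => b) (fun (φ : forall (f : Type0), f -> f) => fun (u : Eq (forall (ε : Type0), ε -> ε) (fun (m : Type0) => fun (w : m) => w) φ) => forall (a : Type0), a -> a) (fun (ω : Type0) => fun (ψ : ω) => ψ) (fun (l : Type0) => fun (η : l) => η) (refl (forall (ζ : Type0), ζ -> ζ) (fun (δ : Type0) => fun (n : δ) => n))
  ~> fun (c : Type0) => fun (k : c) => k
the term's type:
  forall (c : Type0), c -> c


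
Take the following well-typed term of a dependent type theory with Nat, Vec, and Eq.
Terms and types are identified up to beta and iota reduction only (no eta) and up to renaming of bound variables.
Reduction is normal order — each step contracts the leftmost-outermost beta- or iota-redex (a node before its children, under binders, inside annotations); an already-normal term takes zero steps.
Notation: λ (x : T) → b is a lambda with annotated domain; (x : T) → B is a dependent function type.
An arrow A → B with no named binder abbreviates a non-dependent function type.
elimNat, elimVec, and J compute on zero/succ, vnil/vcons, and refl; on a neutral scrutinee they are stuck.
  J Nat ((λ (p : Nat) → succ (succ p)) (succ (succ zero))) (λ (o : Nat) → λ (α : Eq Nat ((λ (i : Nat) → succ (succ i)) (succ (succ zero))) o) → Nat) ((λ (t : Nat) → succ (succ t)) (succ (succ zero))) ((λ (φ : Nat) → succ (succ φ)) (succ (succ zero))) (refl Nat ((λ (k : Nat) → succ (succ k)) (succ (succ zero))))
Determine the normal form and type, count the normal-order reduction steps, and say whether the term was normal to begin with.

normal form:
  succ (succ (succ (succ zero)))
type:
  Nat
normal-order step count: 2
term was already normal: no
first redex: a J iota-redex


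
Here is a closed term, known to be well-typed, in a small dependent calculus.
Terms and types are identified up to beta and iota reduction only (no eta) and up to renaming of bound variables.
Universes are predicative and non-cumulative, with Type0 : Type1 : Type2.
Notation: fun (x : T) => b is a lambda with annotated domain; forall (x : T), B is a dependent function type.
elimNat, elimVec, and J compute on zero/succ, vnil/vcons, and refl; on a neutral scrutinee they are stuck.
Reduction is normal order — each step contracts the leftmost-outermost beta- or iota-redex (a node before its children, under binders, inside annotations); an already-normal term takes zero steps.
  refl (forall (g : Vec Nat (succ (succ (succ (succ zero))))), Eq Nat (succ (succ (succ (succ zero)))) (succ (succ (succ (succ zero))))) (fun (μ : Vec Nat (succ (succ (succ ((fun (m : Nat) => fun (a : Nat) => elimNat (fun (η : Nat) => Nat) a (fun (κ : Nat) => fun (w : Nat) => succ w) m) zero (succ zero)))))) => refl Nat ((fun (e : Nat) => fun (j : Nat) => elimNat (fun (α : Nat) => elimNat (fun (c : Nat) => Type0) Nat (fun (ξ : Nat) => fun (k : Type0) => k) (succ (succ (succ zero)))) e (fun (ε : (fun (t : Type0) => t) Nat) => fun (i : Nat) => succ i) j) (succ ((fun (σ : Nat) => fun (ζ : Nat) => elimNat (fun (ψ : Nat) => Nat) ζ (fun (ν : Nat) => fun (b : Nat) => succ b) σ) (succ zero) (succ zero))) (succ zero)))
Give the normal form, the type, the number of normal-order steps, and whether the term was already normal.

reduced normal form:
  refl (forall (g : Vec Nat (succ (succ (succ (succ zero))))), Eq Nat (succ (succ (succ (succ zero)))) (succ (succ (succ (succ zero))))) (fun (μ : Vec Nat (succ (succ (succ (succ zero))))) => refl Nat (succ (succ (succ (succ zero)))))
type:
  Eq (forall (g : Vec Nat (succ (succ (succ (succ zero))))), Eq Nat (succ (succ (succ (succ zero)))) (succ (succ (succ (succ zero))))) (fun (μ : Vec Nat (succ (succ (succ (succ zero))))) => refl Nat (succ (succ (succ (succ zero))))) (fun (m : Vec Nat (succ (succ (succ (succ zero))))) => refl Nat (succ (succ (succ (succ zero)))))
reduction steps (normal order): 15
term was already normal: no
first contracted redex: a beta-redex


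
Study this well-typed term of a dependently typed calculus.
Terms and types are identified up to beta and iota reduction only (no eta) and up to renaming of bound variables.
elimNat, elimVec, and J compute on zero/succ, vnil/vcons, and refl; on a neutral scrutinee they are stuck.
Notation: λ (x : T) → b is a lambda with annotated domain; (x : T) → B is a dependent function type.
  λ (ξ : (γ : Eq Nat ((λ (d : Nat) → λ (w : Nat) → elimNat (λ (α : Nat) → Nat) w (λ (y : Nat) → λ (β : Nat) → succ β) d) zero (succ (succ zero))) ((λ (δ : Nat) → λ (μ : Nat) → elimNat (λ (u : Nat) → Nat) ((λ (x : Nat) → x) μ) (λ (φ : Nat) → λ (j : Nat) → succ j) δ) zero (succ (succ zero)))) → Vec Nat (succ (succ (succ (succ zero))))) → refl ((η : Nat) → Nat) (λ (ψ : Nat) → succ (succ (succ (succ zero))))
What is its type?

type:
  (ξ : (γ : Eq Nat (succ (succ zero)) (succ (succ zero))) → Vec Nat (succ (succ (succ (succ zero))))) → Eq ((d : Nat) → Nat) (λ (w : Nat) → succ (succ (succ (succ zero)))) (λ (α : Nat) → succ (succ (succ (succ zero))))


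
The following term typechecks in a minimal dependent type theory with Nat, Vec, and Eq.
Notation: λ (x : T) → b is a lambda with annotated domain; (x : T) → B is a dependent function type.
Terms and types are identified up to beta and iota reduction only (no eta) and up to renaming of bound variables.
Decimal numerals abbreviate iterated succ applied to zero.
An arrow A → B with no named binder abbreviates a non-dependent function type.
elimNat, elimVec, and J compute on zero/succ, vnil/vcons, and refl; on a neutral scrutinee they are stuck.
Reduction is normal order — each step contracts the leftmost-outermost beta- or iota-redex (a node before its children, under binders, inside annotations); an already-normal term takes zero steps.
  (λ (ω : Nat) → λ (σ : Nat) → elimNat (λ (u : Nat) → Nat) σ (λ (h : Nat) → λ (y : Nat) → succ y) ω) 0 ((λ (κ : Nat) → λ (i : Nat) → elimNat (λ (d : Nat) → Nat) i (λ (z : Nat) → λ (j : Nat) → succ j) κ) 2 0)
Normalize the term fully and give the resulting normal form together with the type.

reduced normal form:
  2
the term's type:
  Nat
observation: the term reaches its normal form after 12 normal-order steps.


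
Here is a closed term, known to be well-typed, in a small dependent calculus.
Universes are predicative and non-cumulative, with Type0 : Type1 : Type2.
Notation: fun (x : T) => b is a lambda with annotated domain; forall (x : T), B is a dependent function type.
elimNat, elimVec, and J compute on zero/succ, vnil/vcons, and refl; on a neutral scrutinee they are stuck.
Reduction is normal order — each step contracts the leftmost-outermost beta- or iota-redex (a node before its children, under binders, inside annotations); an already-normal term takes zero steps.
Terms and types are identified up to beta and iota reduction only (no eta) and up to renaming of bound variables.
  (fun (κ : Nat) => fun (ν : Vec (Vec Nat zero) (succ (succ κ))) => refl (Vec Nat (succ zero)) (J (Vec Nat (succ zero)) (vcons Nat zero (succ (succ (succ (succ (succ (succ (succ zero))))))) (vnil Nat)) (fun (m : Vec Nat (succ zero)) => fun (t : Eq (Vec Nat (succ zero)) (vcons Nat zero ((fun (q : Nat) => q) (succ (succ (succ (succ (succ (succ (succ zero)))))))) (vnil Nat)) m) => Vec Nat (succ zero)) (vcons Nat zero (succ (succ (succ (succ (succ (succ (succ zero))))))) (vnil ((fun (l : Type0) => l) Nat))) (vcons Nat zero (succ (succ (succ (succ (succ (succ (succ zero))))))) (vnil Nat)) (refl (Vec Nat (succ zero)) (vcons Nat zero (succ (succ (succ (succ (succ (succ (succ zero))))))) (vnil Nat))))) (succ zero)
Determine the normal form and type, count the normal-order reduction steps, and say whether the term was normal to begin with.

resulting normal form:
  fun (κ : Vec (Vec Nat zero) (succ (succ (succ zero)))) => refl (Vec Nat (succ zero)) (vcons Nat zero (succ (succ (succ (succ (succ (succ (succ zero))))))) (vnil Nat))
type:
  forall (κ : Vec (Vec Nat zero) (succ (succ (succ zero)))), Eq (Vec Nat (succ zero)) (vcons Nat zero (succ (succ (succ (succ (succ (succ (succ zero))))))) (vnil Nat)) (vcons Nat zero (succ (succ (succ (succ (succ (succ (succ zero))))))) (vnil Nat))
normal-order step count: 3
term was already normal: no
first contracted redex: a beta-redex


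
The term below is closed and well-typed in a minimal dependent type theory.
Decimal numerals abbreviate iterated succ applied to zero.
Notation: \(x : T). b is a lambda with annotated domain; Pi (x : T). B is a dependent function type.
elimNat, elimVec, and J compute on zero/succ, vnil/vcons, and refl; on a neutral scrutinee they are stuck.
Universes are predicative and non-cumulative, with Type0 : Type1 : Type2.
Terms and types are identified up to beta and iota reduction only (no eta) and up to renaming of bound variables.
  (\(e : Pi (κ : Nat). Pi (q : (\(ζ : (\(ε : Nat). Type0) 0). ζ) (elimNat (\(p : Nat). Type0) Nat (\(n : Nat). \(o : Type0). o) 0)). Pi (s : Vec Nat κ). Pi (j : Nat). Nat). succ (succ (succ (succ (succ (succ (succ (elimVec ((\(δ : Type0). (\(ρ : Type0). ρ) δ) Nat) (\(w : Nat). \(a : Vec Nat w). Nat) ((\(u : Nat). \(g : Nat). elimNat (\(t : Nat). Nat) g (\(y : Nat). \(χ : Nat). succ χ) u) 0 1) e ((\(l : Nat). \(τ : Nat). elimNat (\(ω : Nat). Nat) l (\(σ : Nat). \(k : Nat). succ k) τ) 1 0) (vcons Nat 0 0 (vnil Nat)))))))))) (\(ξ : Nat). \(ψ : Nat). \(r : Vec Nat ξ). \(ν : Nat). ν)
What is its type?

inferred type:
  Nat


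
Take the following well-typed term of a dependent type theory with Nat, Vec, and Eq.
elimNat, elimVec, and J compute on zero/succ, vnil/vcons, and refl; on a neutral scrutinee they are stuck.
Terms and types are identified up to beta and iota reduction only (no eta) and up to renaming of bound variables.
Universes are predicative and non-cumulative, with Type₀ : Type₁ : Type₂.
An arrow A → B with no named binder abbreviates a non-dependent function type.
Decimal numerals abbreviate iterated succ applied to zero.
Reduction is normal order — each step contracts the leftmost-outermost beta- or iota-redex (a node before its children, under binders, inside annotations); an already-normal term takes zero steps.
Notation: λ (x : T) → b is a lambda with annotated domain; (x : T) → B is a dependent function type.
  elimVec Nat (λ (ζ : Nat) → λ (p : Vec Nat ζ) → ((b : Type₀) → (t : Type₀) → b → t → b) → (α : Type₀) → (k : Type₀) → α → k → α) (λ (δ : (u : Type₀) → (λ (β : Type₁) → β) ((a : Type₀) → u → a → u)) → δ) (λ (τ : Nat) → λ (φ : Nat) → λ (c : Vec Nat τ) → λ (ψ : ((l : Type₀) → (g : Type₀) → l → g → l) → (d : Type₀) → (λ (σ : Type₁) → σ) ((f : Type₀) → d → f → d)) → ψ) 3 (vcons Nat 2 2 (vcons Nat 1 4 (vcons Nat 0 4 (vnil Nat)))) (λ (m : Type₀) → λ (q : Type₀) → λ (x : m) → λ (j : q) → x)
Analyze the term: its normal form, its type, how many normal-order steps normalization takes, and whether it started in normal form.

reduced normal form:
  λ (ζ : Type₀) → λ (p : Type₀) → λ (b : ζ) → λ (t : p) → b
inferred type:
  (ζ : Type₀) → (p : Type₀) → ζ → p → ζ
normal-order step count: 17
started in normal form: no
first contracted redex: an elimVec iota-redex


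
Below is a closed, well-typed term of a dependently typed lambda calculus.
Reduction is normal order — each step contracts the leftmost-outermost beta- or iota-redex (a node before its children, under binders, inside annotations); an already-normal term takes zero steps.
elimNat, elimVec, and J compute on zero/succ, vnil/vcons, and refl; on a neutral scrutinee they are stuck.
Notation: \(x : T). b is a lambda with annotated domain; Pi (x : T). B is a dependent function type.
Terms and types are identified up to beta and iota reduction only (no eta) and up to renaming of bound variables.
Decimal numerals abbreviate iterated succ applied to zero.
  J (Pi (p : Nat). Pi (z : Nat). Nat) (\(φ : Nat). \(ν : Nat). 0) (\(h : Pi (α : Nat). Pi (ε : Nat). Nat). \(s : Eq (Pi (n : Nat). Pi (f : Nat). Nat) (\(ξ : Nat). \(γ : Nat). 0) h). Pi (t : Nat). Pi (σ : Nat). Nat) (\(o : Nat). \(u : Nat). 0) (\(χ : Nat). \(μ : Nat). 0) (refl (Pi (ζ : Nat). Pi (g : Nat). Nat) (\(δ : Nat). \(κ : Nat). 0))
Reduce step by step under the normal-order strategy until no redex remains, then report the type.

normal-order reduction sequence:
  J (Pi (p : Nat). Pi (z : Nat). Nat) (\(φ : Nat). \(ν : Nat). 0) (\(h : Pi (α : Nat). Pi (ε : Nat). Nat). \(s : Eq (Pi (n : Nat). Pi (f : Nat). Nat) (\(ξ : Nat). \(γ : Nat). 0) h). Pi (t : Nat). Pi (σ : Nat). Nat) (\(o : Nat). \(u : Nat). 0) (\(χ : Nat). \(μ : Nat). 0) (refl (Pi (ζ : Nat). Pi (g : Nat). Nat) (\(δ : Nat). \(κ : Nat). 0))
  ~> \(p : Nat). \(z : Nat). 0
type:
  Pi (p : Nat). Pi (z : Nat). Nat


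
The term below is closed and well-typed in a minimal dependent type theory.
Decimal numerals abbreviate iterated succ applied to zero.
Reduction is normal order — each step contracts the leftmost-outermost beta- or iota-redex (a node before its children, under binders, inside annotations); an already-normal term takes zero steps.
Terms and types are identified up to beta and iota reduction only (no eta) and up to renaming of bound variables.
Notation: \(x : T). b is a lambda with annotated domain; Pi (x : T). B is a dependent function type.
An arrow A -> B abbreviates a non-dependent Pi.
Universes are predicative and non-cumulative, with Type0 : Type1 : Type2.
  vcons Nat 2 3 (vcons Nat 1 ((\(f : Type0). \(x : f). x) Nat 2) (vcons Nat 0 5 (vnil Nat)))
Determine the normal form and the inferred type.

resulting normal form:
  vcons Nat 2 3 (vcons Nat 1 2 (vcons Nat 0 5 (vnil Nat)))
type:
  Vec Nat 3
observation: normalization takes exactly 2 steps under the normal-order strategy.


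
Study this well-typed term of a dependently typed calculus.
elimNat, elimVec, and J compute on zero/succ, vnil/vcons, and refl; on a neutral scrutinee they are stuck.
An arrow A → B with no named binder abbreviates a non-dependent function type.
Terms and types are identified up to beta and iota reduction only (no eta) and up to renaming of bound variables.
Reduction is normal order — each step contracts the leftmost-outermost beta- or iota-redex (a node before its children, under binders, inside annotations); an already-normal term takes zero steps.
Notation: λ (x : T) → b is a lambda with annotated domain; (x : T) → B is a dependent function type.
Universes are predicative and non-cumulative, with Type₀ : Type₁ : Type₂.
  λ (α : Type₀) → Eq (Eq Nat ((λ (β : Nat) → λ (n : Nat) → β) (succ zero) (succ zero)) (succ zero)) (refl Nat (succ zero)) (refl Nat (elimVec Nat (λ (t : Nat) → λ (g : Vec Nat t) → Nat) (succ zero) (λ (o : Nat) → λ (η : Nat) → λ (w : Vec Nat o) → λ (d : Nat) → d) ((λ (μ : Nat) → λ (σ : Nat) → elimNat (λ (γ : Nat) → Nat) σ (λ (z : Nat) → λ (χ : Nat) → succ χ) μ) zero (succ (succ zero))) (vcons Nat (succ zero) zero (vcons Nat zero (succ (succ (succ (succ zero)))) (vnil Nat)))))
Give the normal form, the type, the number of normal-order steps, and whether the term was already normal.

reduced normal form:
  λ (α : Type₀) → Eq (Eq Nat (succ zero) (succ zero)) (refl Nat (succ zero)) (refl Nat (succ zero))
type:
  Type₀ → Type₀
normal-order step count: 13
term was already normal: no
first contracted redex: a beta-redex


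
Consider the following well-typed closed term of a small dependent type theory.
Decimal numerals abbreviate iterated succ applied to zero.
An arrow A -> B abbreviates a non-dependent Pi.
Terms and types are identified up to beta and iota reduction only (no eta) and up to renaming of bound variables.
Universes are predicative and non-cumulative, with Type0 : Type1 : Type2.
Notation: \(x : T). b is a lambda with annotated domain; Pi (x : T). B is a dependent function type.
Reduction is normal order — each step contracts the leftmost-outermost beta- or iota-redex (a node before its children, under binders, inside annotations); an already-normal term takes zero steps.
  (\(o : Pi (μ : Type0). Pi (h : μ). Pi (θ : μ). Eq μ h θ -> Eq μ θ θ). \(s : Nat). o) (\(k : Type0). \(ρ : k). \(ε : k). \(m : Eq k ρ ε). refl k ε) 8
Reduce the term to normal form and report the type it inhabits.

resulting normal form:
  \(o : Type0). \(μ : o). \(h : o). \(θ : Eq o μ h). refl o h
type:
  Pi (o : Type0). Pi (μ : o). Pi (h : o). Eq o μ h -> Eq o h h
observation: the first redex contracted is a beta-redex; the normal form is reached in 2 normal-order steps.


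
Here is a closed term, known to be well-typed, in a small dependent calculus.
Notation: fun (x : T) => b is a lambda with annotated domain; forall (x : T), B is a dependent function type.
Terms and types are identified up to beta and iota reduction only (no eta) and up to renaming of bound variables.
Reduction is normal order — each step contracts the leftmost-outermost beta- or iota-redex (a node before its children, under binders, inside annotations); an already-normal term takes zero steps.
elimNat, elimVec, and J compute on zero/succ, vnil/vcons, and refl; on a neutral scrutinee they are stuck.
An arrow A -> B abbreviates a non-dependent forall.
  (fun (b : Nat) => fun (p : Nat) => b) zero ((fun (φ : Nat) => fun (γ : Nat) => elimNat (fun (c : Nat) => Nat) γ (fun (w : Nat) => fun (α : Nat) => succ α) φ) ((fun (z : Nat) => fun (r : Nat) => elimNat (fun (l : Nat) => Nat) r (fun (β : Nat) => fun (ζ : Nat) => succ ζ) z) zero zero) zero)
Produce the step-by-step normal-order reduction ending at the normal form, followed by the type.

normal-order reduction sequence:
  (fun (b : Nat) => fun (p : Nat) => b) zero ((fun (φ : Nat) => fun (γ : Nat) => elimNat (fun (c : Nat) => Nat) γ (fun (w : Nat) => fun (α : Nat) => succ α) φ) ((fun (z : Nat) => fun (r : Nat) => elimNat (fun (l : Nat) => Nat) r (fun (β : Nat) => fun (ζ : Nat) => succ ζ) z) zero zero) zero)
  ~> (fun (b : Nat) => zero) ((fun (p : Nat) => fun (φ : Nat) => elimNat (fun (γ : Nat) => Nat) φ (fun (c : Nat) => fun (w : Nat) => succ w) p) ((fun (α : Nat) => fun (z : Nat) => elimNat (fun (r : Nat) => Nat) z (fun (l : Nat) => fun (β : Nat) => succ β) α) zero zero) zero)
  ~> zero
inferred type:
  Nat


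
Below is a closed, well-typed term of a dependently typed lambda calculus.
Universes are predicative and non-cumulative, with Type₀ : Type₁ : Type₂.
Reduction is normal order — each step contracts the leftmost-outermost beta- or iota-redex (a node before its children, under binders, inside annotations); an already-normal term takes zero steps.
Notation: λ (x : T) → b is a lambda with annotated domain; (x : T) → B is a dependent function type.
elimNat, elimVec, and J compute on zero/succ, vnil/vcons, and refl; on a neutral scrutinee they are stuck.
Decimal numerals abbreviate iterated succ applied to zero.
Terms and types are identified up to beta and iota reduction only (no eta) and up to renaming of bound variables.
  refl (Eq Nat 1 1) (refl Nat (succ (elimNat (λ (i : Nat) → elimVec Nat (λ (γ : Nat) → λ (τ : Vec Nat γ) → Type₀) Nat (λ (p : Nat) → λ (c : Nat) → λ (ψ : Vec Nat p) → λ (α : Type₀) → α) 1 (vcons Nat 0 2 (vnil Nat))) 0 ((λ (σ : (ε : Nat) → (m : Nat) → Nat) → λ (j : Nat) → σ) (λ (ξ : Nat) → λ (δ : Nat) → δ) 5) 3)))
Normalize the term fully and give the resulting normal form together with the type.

resulting normal form:
  refl (Eq Nat 1 1) (refl Nat 1)
the term's type:
  Eq (Eq Nat 1 1) (refl Nat 1) (refl Nat 1)
observation: the leftmost-outermost redex is an elimNat iota-redex, and normalization takes 16 steps.


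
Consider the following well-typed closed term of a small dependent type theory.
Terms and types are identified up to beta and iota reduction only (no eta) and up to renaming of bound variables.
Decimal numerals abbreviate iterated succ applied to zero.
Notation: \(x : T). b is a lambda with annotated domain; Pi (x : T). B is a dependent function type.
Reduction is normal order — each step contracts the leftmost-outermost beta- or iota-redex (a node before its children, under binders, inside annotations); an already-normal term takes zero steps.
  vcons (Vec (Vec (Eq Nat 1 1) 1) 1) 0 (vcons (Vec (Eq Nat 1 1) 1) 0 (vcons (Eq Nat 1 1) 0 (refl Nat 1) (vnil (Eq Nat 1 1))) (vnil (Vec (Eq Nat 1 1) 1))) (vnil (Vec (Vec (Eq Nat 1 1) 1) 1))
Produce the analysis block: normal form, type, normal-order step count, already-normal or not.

normal form:
  vcons (Vec (Vec (Eq Nat 1 1) 1) 1) 0 (vcons (Vec (Eq Nat 1 1) 1) 0 (vcons (Eq Nat 1 1) 0 (refl Nat 1) (vnil (Eq Nat 1 1))) (vnil (Vec (Eq Nat 1 1) 1))) (vnil (Vec (Vec (Eq Nat 1 1) 1) 1))
the term's type:
  Vec (Vec (Vec (Eq Nat 1 1) 1) 1) 1
normal-order step count: 0
term was already normal: yes


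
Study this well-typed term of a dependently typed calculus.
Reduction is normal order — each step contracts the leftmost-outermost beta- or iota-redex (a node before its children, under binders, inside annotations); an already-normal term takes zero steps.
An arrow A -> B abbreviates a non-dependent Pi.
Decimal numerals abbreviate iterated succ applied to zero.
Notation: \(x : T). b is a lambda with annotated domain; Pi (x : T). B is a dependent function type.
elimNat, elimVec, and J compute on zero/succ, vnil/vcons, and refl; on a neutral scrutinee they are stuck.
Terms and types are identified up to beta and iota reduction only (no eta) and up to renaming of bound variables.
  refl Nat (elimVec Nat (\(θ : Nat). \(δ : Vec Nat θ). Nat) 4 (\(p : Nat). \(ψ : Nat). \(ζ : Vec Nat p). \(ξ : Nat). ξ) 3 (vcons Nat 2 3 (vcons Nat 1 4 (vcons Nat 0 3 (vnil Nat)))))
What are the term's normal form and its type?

resulting normal form:
  refl Nat 4
the term's type:
  Eq Nat 4 4


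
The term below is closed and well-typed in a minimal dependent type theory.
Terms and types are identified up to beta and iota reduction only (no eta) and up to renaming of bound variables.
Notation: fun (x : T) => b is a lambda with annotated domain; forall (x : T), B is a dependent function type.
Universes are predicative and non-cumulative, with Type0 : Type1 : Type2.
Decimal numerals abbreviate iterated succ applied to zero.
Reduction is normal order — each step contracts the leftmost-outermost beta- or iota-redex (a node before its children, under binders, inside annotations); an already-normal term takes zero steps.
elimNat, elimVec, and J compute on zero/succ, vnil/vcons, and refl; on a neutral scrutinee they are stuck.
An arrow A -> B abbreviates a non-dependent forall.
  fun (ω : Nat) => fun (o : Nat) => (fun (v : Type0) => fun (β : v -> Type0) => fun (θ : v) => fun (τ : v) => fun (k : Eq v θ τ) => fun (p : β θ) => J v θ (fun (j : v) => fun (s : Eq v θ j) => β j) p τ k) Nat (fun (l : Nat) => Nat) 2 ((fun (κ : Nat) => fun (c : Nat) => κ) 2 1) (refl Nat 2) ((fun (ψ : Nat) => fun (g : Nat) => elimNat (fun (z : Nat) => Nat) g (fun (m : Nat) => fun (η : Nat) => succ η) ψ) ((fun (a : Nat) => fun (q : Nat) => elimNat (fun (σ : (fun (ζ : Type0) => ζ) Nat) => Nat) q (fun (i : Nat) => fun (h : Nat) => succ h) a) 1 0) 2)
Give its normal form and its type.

normal form:
  fun (ω : Nat) => fun (o : Nat) => 3
inferred type:
  Nat -> Nat -> Nat


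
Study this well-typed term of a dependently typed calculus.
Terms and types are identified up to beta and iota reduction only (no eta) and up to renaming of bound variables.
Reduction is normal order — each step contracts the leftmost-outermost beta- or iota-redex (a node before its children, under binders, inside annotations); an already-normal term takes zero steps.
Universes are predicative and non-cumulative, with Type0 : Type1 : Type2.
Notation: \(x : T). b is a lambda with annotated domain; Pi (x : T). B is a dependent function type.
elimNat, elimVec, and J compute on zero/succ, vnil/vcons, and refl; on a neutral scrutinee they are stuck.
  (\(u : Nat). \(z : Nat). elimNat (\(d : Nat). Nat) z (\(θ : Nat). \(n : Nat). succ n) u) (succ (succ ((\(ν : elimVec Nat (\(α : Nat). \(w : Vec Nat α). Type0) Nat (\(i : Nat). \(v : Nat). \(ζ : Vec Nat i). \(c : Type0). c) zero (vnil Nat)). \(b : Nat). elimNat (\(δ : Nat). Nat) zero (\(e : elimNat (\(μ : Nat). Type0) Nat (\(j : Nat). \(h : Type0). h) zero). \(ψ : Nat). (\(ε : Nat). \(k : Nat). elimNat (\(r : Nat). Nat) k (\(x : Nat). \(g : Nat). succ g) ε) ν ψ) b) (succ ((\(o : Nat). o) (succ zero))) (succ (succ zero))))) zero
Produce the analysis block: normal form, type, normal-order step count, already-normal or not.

resulting normal form:
  succ (succ (succ (succ (succ (succ zero)))))
inferred type:
  Nat
reduction steps (normal order): 50
started in normal form: no
first redex: a beta-redex
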